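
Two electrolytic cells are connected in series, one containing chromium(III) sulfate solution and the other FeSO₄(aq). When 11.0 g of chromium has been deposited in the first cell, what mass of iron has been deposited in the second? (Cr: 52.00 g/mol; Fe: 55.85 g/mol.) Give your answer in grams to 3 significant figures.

n(Cr) = 11.0 / 52.00 = 0.2115 mol
Cr³⁺ + 3e⁻ → Cr, so n(e⁻) = 3 × 0.2115 = 0.6345 mol
Same current for the same time ⇒ same n(e⁻) = 0.6345 mol in both cells.
Fe²⁺ + 2e⁻ → Fe, so n(Fe) = 0.6345 / 2 = 0.3173 mol
m(Fe) = 0.3173 × 55.85 = 17.7 g

17.7 g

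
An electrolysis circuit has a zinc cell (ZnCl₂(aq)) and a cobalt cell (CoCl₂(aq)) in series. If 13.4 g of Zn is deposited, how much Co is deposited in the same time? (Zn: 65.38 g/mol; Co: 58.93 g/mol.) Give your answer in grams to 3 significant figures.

12.1 g

n(Zn) = 13.4 / 65.38 = 0.2050 mol
Zn²⁺ + 2e⁻ → Zn, so n(e⁻) = 2 × 0.2050 = 0.4100 mol
Since the cells are in series, n(e⁻) in the Co cell is also 0.4100 mol.
Co²⁺ + 2e⁻ → Co, so n(Co) = 0.4100 / 2 = 0.2050 mol
m(Co) = 0.2050 × 58.93 = 12.1 g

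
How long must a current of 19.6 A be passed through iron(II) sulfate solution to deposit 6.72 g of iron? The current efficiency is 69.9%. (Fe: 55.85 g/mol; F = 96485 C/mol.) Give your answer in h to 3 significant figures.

n(Fe) = 6.72 / 55.85 = 0.1203 mol
Fe²⁺ + 2e⁻ → Fe, so n(e⁻) = 2 × 0.1203 = 0.2406 mol
Q = 0.2406 × 96485 / 0.699 = 33210 C
t = Q / I = 33210 / 19.6 = 1694 s = 0.471 h

0.471 h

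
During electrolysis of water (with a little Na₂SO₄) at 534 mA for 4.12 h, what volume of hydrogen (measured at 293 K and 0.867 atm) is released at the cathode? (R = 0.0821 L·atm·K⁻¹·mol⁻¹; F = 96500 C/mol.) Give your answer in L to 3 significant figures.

Charge passed = 0.534 × 14832 = 7920 C
n(e⁻) = Q/F = 7920/96500 = 0.08207 mol
2H⁺ + 2e⁻ → H₂, so n(H₂) = 0.08207 / 2 = 0.04104 mol
V = nRT/P = 0.04104 × 0.0821 × 293 / 0.867 = 1.139 L

1.14 L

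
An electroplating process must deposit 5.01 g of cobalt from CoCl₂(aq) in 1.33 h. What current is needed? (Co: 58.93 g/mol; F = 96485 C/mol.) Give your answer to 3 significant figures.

3.43 A

n(Co) = 5.01 / 58.93 = 0.08502 mol
Co²⁺ + 2e⁻ → Co, so n(e⁻) = 2 × 0.08502 = 0.1700 mol
Q = 0.1700 × 96485 = 16400 C
I = Q / t = 16400 / 4788 s = 3.43 A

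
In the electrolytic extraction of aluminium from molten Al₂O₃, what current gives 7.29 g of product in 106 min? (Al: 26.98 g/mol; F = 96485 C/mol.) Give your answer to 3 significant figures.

12.3 A

n(Al) = 7.29 / 26.98 = 0.2702 mol
Al³⁺ + 3e⁻ → Al, so n(e⁻) = 3 × 0.2702 = 0.8106 mol
Q = 0.8106 × 96485 = 78210 C
I = Q / t = 78210 / 6360 s = 12.3 A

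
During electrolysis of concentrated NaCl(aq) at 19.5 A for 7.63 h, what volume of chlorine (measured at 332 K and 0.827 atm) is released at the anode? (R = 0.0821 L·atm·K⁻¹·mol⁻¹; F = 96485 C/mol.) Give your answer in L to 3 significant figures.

Q = 19.5 A × 27468 s = 5.356×10^5 C
n(e⁻) = 5.356×10^5 / 96485 = 5.551 mol
2Cl⁻ → Cl₂ + 2e⁻, so n(Cl₂) = 5.551 / 2 = 2.776 mol
V = nRT/P = 2.776 × 0.0821 × 332 / 0.827 = 91.49 L

91.5 L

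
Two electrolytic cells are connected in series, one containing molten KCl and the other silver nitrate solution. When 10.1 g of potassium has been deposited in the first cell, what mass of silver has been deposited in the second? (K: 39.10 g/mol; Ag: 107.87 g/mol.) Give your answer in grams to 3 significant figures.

27.9 g

n(K) = 10.1 / 39.10 = 0.2583 mol
K⁺ + e⁻ → K, so n(e⁻) = 0.2583 mol
In series, the same 0.2583 mol of electrons flows through the second cell.
Ag⁺ + e⁻ → Ag, so n(Ag) = 0.2583 mol
m(Ag) = 0.2583 × 107.87 = 27.9 g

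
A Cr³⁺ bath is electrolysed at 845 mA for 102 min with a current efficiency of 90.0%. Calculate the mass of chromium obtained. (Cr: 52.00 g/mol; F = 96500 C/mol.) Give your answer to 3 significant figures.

0.836 g

Q = 0.845 × 6120 = 5171 C
n(e⁻) = 5171 / 96500 = 0.05359 mol
Cr³⁺ + 3e⁻ → Cr, so theoretical m(Cr) = 0.01786 × 52.00 = 0.9287 g
Actual mass = 90.0% × 0.9287 = 0.836 g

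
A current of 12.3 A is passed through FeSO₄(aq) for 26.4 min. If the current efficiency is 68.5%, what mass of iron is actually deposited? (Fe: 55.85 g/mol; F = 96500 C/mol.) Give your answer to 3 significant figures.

3.86 g

Q = 12.3 × 1584 = 19480 C
n(e⁻) = 19480 / 96500 = 0.2019 mol
Fe²⁺ + 2e⁻ → Fe, so theoretical m(Fe) = 0.1010 × 55.85 = 5.641 g
Actual mass = 68.5% × 5.641 = 3.86 g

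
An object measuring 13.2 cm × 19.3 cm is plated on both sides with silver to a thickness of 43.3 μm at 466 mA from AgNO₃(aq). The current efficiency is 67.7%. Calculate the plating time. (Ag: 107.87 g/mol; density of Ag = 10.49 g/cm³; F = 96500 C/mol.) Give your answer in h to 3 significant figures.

18.2 h

Plated area = 2 × 13.2 × 19.3 = 509.5 cm²
Volume = 509.5 × 43.3×10⁻⁴ cm = 2.206 cm³
m(Ag) = 2.206 × 10.49 = 23.14 g
n(Ag) = 23.14 / 107.87 = 0.2145 mol; n(e⁻) = 0.2145 mol
Q = 0.2145 × 96500 / 0.677 = 30570 C
t = 30570 / 0.466 = 65600 s = 18.2 h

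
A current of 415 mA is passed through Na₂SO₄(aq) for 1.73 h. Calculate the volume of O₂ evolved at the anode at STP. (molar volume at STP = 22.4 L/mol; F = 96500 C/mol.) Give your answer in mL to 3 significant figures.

Q = 0.415 A × 6228 s = 2585 C
Moles of electrons = 2585 / 96500 = 0.02679 mol
2H₂O → O₂ + 4H⁺ + 4e⁻, so n(O₂) = 0.02679 / 4 = 0.006698 mol
V = 0.006698 × 22.4 = 0.1500 L
= 150 mL

150 mL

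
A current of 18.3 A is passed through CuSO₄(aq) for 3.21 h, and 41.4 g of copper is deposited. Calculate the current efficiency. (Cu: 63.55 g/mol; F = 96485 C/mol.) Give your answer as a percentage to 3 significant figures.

Q = 18.3 × 11556 = 2.115×10^5 C
n(e⁻) = 2.115×10^5 / 96485 = 2.192 mol
Cu²⁺ + 2e⁻ → Cu, so theoretical n(Cu) = 1.096 mol → 69.65 g
Efficiency = 41.4 / 69.65 = 0.5944 = 59.4%

59.4%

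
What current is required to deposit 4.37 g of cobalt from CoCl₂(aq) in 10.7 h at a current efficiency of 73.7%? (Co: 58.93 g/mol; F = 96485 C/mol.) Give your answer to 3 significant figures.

0.504 A

n(Co) = 4.37 / 58.93 = 0.07416 mol
Co²⁺ + 2e⁻ → Co, so n(e⁻) = 2 × 0.07416 = 0.1483 mol
Q = 0.1483 × 96485 / 0.737 = 19410 C
I = Q / t = 19410 / 38520 s = 0.504 A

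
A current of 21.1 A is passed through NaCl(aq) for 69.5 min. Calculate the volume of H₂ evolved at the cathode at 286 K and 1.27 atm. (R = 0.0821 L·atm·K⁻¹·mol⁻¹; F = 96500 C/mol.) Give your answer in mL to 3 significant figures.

Charge passed = 21.1 × 4170 = 87990 C
n(e⁻) = Q/F = 87990/96500 = 0.9118 mol
2H⁺ + 2e⁻ → H₂, so n(H₂) = 0.9118 / 2 = 0.4559 mol
V = nRT/P = 0.4559 × 0.0821 × 286 / 1.27 = 8.429 L
= 8430 mL

8430 mL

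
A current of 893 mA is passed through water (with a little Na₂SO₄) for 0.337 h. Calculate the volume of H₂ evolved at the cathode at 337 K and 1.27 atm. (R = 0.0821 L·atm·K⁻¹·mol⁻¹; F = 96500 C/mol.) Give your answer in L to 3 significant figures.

Q = It = 0.893 × 1213.2 = 1083 C
n(e⁻) = 1083 / 96500 = 0.01122 mol
2H⁺ + 2e⁻ → H₂, so n(H₂) = 0.01122 / 2 = 0.005610 mol
V = nRT/P = 0.005610 × 0.0821 × 337 / 1.27 = 0.1222 L

0.122 L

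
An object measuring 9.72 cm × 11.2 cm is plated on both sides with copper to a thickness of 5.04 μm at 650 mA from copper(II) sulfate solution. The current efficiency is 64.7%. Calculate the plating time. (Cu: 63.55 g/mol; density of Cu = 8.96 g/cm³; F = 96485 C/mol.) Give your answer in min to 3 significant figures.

118 min

Plated area = 2 × 9.72 × 11.2 = 217.7 cm²
Volume = 217.7 × 5.04×10⁻⁴ cm = 0.1097 cm³
m(Cu) = 0.1097 × 8.96 = 0.9829 g
n(Cu) = 0.9829 / 63.55 = 0.01547 mol; n(e⁻) = 2 × 0.01547 = 0.03094 mol
Q = 0.03094 × 96485 / 0.647 = 4614 C
t = 4614 / 0.650 = 7098 s = 118 min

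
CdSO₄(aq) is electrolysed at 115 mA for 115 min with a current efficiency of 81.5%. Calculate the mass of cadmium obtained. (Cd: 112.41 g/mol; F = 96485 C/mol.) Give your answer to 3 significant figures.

Q = 0.115 × 6900 = 793.5 C
n(e⁻) = 793.5 / 96485 = 0.008224 mol
Cd²⁺ + 2e⁻ → Cd, so theoretical m(Cd) = 0.004112 × 112.41 = 0.4622 g
Actual mass = 81.5% × 0.4622 = 0.377 g

0.377 g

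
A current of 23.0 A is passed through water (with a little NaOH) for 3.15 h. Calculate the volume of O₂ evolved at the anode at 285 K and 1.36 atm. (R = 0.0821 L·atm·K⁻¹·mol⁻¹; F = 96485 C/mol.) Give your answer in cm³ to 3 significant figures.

11600 cm³

Q = 23.0 A × 11340 s = 2.608×10^5 C
Moles of electrons = 2.608×10^5 / 96485 = 2.703 mol
2H₂O → O₂ + 4H⁺ + 4e⁻, so n(O₂) = 2.703 / 4 = 0.6758 mol
V = nRT/P = 0.6758 × 0.0821 × 285 / 1.36 = 11.63 L
= 11600 cm³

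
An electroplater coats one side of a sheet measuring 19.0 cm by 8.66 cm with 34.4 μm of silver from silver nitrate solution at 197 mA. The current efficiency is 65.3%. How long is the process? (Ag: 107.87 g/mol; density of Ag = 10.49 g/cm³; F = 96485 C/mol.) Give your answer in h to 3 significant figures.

11.5 h

Plated area = 19.0 × 8.66 = 164.5 cm²
Volume = 164.5 × 34.4×10⁻⁴ cm = 0.5659 cm³
m(Ag) = 0.5659 × 10.49 = 5.936 g
n(Ag) = 5.936 / 107.87 = 0.05503 mol; n(e⁻) = 0.05503 mol
Q = 0.05503 × 96485 / 0.653 = 8131 C
t = 8131 / 0.197 = 41270 s = 11.5 h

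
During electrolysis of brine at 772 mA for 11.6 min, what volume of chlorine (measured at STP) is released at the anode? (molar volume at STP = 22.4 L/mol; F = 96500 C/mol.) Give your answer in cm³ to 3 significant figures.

Q = It = 0.772 × 696 = 537.3 C
Moles of electrons = 537.3 / 96500 = 0.005568 mol
2Cl⁻ → Cl₂ + 2e⁻, so n(Cl₂) = 0.005568 / 2 = 0.002784 mol
V = 0.002784 × 22.4 = 0.06236 L
= 62.4 cm³

62.4 cm³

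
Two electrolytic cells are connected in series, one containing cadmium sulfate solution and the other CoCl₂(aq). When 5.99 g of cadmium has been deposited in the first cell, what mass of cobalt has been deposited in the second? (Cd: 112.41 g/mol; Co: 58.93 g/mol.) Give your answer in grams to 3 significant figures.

n(Cd) = 5.99 / 112.41 = 0.05329 mol
Cd²⁺ + 2e⁻ → Cd, so n(e⁻) = 2 × 0.05329 = 0.1066 mol
Since the cells are in series, n(e⁻) in the Co cell is also 0.1066 mol.
Co²⁺ + 2e⁻ → Co, so n(Co) = 0.1066 / 2 = 0.05330 mol
m(Co) = 0.05330 × 58.93 = 3.14 g

3.14 g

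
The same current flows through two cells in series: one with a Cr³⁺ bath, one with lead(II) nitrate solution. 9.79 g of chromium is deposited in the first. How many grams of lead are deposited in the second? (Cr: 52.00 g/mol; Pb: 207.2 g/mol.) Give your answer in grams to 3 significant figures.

58.5 g

n(Cr) = 9.79 / 52.00 = 0.1883 mol
Cr³⁺ + 3e⁻ → Cr, so n(e⁻) = 3 × 0.1883 = 0.5649 mol
Since the cells are in series, n(e⁻) in the Pb cell is also 0.5649 mol.
Pb²⁺ + 2e⁻ → Pb, so n(Pb) = 0.5649 / 2 = 0.2825 mol
m(Pb) = 0.2825 × 207.2 = 58.5 g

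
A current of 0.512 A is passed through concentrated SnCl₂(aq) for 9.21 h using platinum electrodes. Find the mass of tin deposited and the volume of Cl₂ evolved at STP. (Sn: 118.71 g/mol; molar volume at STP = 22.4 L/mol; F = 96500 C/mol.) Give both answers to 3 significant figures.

Q = 0.512 × 33156 = 16980 C; n(e⁻) = 16980 / 96500 = 0.1760 mol
Cathode: Sn²⁺ + 2e⁻ → Sn → n(Sn) = 0.1760/2 = 0.08800 mol → 10.4 g
Anode: 2Cl⁻ → Cl₂ + 2e⁻ → n(Cl₂) = 0.1760/2 = 0.08800 mol → 1.97 L

10.4 g Sn; 1.97 L Cl₂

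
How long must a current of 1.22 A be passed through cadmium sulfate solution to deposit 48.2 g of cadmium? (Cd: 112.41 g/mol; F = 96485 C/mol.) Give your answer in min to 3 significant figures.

n(Cd) = 48.2 / 112.41 = 0.4288 mol
Cd²⁺ + 2e⁻ → Cd, so n(e⁻) = 2 × 0.4288 = 0.8576 mol
Q = 0.8576 × 96485 = 82750 C
t = Q / I = 82750 / 1.22 = 67830 s = 1130 min

1130 min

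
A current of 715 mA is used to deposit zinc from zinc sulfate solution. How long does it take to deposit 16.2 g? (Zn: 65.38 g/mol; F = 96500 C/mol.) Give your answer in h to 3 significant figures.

18.6 h

n(Zn) = 16.2 / 65.38 = 0.2478 mol
Zn²⁺ + 2e⁻ → Zn, so n(e⁻) = 2 × 0.2478 = 0.4956 mol
Q = 0.4956 × 96500 = 47830 C
t = Q / I = 47830 / 0.715 = 66900 s = 18.6 h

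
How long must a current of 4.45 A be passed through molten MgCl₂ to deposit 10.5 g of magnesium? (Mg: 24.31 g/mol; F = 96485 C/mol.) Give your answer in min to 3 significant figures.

312 min

n(Mg) = 10.5 / 24.31 = 0.4319 mol
Mg²⁺ + 2e⁻ → Mg, so n(e⁻) = 2 × 0.4319 = 0.8638 mol
Q = 0.8638 × 96485 = 83340 C
t = Q / I = 83340 / 4.45 = 18730 s = 312 min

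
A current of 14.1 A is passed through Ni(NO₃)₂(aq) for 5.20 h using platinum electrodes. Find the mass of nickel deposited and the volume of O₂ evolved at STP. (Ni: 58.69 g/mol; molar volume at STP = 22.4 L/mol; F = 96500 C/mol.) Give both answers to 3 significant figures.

80.3 g Ni; 15.3 L O₂

Q = 14.1 × 18720 = 2.640×10^5 C; n(e⁻) = 2.640×10^5 / 96500 = 2.736 mol
Cathode: Ni²⁺ + 2e⁻ → Ni → n(Ni) = 2.736/2 = 1.368 mol → 80.3 g
Anode: 2H₂O → O₂ + 4H⁺ + 4e⁻ → n(O₂) = 2.736/4 = 0.6840 mol → 15.3 L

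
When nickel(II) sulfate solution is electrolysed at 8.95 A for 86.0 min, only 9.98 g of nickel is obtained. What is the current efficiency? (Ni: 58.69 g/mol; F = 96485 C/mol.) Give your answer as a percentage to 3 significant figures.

71.1%

Q = 8.95 × 5160 = 46180 C
n(e⁻) = 46180 / 96485 = 0.4786 mol
Ni²⁺ + 2e⁻ → Ni, so theoretical n(Ni) = 0.2393 mol → 14.04 g
Efficiency = 9.98 / 14.04 = 0.7108 = 71.1%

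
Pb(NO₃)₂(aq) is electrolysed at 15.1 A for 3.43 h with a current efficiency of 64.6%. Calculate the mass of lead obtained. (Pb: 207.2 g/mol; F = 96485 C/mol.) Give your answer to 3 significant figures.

Q = 15.1 × 12348 = 1.865×10^5 C
n(e⁻) = 1.865×10^5 / 96485 = 1.933 mol
Pb²⁺ + 2e⁻ → Pb, so theoretical m(Pb) = 0.9665 × 207.2 = 200.3 g
Actual mass = 64.6% × 200.3 = 129 g

129 g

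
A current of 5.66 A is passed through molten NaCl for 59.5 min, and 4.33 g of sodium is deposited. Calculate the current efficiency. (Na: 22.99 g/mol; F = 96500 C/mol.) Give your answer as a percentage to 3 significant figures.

Q = 5.66 × 3570 = 20210 C
n(e⁻) = 20210 / 96500 = 0.2094 mol
Na⁺ + e⁻ → Na, so theoretical n(Na) = 0.2094 mol → 4.814 g
Efficiency = 4.33 / 4.814 = 0.8995 = 89.9%

89.9%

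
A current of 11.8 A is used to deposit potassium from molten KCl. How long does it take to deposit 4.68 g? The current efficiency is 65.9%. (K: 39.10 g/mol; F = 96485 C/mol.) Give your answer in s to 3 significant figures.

1490 s

n(K) = 4.68 / 39.10 = 0.1197 mol
K⁺ + e⁻ → K, so n(e⁻) = 0.1197 mol
Q = 0.1197 × 96485 / 0.659 = 17530 C
t = Q / I = 17530 / 11.8 = 1486 s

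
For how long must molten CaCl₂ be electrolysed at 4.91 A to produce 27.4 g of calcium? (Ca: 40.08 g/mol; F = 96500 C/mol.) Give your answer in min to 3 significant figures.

448 min

n(Ca) = 27.4 / 40.08 = 0.6836 mol
Ca²⁺ + 2e⁻ → Ca, so n(e⁻) = 2 × 0.6836 = 1.367 mol
Q = 1.367 × 96500 = 1.319×10^5 C
t = Q / I = 1.319×10^5 / 4.91 = 26860 s = 448 min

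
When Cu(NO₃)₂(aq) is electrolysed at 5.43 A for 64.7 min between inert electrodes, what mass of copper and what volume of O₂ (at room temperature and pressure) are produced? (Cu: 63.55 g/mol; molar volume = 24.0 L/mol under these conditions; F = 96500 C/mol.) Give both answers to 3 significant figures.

Q = 5.43 × 3882 = 21080 C; n(e⁻) = 21080 / 96500 = 0.2184 mol
Cathode: Cu²⁺ + 2e⁻ → Cu → n(Cu) = 0.2184/2 = 0.1092 mol → 6.94 g
Anode: 2H₂O → O₂ + 4H⁺ + 4e⁻ → n(O₂) = 0.2184/4 = 0.05460 mol → 1.31 L

6.94 g Cu; 1.31 L O₂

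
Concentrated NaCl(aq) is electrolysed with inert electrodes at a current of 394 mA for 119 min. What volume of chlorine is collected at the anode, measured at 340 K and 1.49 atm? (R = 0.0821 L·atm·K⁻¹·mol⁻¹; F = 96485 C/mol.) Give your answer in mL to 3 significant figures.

273 mL

Q = It = 0.394 × 7140 = 2813 C
Moles of electrons = 2813 / 96485 = 0.02915 mol
2Cl⁻ → Cl₂ + 2e⁻, so n(Cl₂) = 0.02915 / 2 = 0.01458 mol
V = nRT/P = 0.01458 × 0.0821 × 340 / 1.49 = 0.2731 L
= 273 mL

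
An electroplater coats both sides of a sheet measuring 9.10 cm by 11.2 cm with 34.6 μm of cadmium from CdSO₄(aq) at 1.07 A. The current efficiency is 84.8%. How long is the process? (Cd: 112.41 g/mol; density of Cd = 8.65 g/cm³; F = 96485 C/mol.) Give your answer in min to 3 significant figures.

192 min

Plated area = 2 × 9.10 × 11.2 = 203.8 cm²
Volume = 203.8 × 34.6×10⁻⁴ cm = 0.7051 cm³
m(Cd) = 0.7051 × 8.65 = 6.099 g
n(Cd) = 6.099 / 112.41 = 0.05426 mol; n(e⁻) = 2 × 0.05426 = 0.1085 mol
Q = 0.1085 × 96485 / 0.848 = 12350 C
t = 12350 / 1.07 = 11540 s = 192 min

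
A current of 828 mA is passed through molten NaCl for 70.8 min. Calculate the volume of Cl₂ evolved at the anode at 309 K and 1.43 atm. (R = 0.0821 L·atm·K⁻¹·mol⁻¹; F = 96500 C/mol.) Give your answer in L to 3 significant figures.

Q = 0.828 A × 4248 s = 3517 C
Moles of electrons = 3517 / 96500 = 0.03645 mol
2Cl⁻ → Cl₂ + 2e⁻, so n(Cl₂) = 0.03645 / 2 = 0.01823 mol
V = nRT/P = 0.01823 × 0.0821 × 309 / 1.43 = 0.3234 L

0.323 L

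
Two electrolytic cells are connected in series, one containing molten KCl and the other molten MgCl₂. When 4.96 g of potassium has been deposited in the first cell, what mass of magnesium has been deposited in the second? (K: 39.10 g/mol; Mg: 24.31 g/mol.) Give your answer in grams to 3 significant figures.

n(K) = 4.96 / 39.10 = 0.1269 mol
K⁺ + e⁻ → K, so n(e⁻) = 0.1269 mol
In series, the same 0.1269 mol of electrons flows through the second cell.
Mg²⁺ + 2e⁻ → Mg, so n(Mg) = 0.1269 / 2 = 0.06345 mol
m(Mg) = 0.06345 × 24.31 = 1.54 g

1.54 g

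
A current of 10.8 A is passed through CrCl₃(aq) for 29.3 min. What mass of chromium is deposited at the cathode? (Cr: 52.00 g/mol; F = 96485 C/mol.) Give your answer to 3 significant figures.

3.41 g

Q = 10.8 A × 1758 s = 18990 C
Moles of electrons = 18990 / 96485 = 0.1968 mol
Cr³⁺ + 3e⁻ → Cr, so n(Cr) = 0.1968 / 3 = 0.06560 mol
m = 0.06560 × 52.00 = 3.41 g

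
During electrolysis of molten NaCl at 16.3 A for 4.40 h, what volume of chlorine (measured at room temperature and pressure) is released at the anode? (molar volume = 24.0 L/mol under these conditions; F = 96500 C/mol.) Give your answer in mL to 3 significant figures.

Q = It = 16.3 × 15840 = 2.582×10^5 C
n(e⁻) = 2.582×10^5 / 96500 = 2.676 mol
2Cl⁻ → Cl₂ + 2e⁻, so n(Cl₂) = 2.676 / 2 = 1.338 mol
V = 1.338 × 24.0 = 32.11 L
= 32100 mL

32100 mL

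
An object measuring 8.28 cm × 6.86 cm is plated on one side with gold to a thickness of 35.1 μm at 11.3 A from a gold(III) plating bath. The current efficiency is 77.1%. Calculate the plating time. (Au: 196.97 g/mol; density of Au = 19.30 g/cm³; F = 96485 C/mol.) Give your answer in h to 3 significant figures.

0.180 h

Plated area = 8.28 × 6.86 = 56.80 cm²
Volume = 56.80 × 35.1×10⁻⁴ cm = 0.1994 cm³
m(Au) = 0.1994 × 19.30 = 3.848 g
n(Au) = 3.848 / 196.97 = 0.01954 mol; n(e⁻) = 3 × 0.01954 = 0.05862 mol
Q = 0.05862 × 96485 / 0.771 = 7336 C
t = 7336 / 11.3 = 649.2 s = 0.180 h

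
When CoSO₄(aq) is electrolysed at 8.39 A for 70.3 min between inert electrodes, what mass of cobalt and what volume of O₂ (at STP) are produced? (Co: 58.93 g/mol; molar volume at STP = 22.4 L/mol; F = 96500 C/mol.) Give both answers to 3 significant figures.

Q = 8.39 × 4218 = 35390 C; n(e⁻) = 35390 / 96500 = 0.3667 mol
Cathode: Co²⁺ + 2e⁻ → Co → n(Co) = 0.3667/2 = 0.1834 mol → 10.8 g
Anode: 2H₂O → O₂ + 4H⁺ + 4e⁻ → n(O₂) = 0.3667/4 = 0.09168 mol → 2.05 L

10.8 g Co; 2.05 L O₂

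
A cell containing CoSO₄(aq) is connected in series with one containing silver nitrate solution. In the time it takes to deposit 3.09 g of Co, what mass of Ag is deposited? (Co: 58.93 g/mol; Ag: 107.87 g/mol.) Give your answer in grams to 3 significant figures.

n(Co) = 3.09 / 58.93 = 0.05244 mol
Co²⁺ + 2e⁻ → Co, so n(e⁻) = 2 × 0.05244 = 0.1049 mol
Since the cells are in series, n(e⁻) in the Ag cell is also 0.1049 mol.
Ag⁺ + e⁻ → Ag, so n(Ag) = 0.1049 mol
m(Ag) = 0.1049 × 107.87 = 11.3 g

11.3 g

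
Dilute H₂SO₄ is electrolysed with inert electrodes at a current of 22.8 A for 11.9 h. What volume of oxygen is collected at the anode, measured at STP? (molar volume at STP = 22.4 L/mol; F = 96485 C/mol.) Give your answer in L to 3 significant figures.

56.7 L

Q = 22.8 A × 42840 s = 9.768×10^5 C
n(e⁻) = Q/F = 9.768×10^5/96485 = 10.12 mol
2H₂O → O₂ + 4H⁺ + 4e⁻, so n(O₂) = 10.12 / 4 = 2.530 mol
V = 2.530 × 22.4 = 56.67 L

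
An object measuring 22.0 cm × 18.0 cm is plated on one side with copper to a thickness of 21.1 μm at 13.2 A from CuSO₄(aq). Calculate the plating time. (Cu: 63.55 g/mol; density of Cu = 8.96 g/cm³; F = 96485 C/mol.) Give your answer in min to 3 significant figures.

28.7 min

Plated area = 22.0 × 18.0 = 396.0 cm²
Volume = 396.0 × 21.1×10⁻⁴ cm = 0.8356 cm³
m(Cu) = 0.8356 × 8.96 = 7.487 g
n(Cu) = 7.487 / 63.55 = 0.1178 mol; n(e⁻) = 2 × 0.1178 = 0.2356 mol
Q = 0.2356 × 96485 = 22730 C
t = 22730 / 13.2 = 1722 s = 28.7 min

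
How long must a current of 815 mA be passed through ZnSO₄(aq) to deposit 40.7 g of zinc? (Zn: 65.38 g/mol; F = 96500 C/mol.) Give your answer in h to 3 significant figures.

n(Zn) = 40.7 / 65.38 = 0.6225 mol
Zn²⁺ + 2e⁻ → Zn, so n(e⁻) = 2 × 0.6225 = 1.245 mol
Q = 1.245 × 96500 = 1.201×10^5 C
t = Q / I = 1.201×10^5 / 0.815 = 1.474×10^5 s = 40.9 h

40.9 h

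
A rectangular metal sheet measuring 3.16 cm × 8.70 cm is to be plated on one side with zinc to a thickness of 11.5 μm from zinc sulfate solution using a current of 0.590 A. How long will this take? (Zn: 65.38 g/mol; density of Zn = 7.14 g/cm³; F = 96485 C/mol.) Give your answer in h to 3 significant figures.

0.314 h

Plated area = 3.16 × 8.70 = 27.49 cm²
Volume = 27.49 × 11.5×10⁻⁴ cm = 0.03161 cm³
m(Zn) = 0.03161 × 7.14 = 0.2257 g
n(Zn) = 0.2257 / 65.38 = 0.003452 mol; n(e⁻) = 2 × 0.003452 = 0.006904 mol
Q = 0.006904 × 96485 = 666.1 C
t = 666.1 / 0.590 = 1129 s = 0.314 h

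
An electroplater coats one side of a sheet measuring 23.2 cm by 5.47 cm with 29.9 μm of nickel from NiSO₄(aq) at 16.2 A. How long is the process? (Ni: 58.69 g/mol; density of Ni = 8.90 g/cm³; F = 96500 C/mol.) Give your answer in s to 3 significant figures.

Plated area = 23.2 × 5.47 = 126.9 cm²
Volume = 126.9 × 29.9×10⁻⁴ cm = 0.3794 cm³
m(Ni) = 0.3794 × 8.90 = 3.377 g
n(Ni) = 3.377 / 58.69 = 0.05754 mol; n(e⁻) = 2 × 0.05754 = 0.1151 mol
Q = 0.1151 × 96500 = 11110 C
t = 11110 / 16.2 = 685.8 s

686 s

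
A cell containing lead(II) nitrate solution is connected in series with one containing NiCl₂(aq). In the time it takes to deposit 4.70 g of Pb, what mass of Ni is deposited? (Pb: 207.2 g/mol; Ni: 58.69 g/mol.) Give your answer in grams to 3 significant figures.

1.33 g

n(Pb) = 4.70 / 207.2 = 0.02268 mol
Pb²⁺ + 2e⁻ → Pb, so n(e⁻) = 2 × 0.02268 = 0.04536 mol
Since the cells are in series, n(e⁻) in the Ni cell is also 0.04536 mol.
Ni²⁺ + 2e⁻ → Ni, so n(Ni) = 0.04536 / 2 = 0.02268 mol
m(Ni) = 0.02268 × 58.69 = 1.33 g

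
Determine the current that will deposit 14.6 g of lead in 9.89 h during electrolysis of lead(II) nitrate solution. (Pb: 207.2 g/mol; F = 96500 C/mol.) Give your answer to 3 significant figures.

0.382 A

n(Pb) = 14.6 / 207.2 = 0.07046 mol
Pb²⁺ + 2e⁻ → Pb, so n(e⁻) = 2 × 0.07046 = 0.1409 mol
Q = 0.1409 × 96500 = 13600 C
I = Q / t = 13600 / 35604 s = 0.382 A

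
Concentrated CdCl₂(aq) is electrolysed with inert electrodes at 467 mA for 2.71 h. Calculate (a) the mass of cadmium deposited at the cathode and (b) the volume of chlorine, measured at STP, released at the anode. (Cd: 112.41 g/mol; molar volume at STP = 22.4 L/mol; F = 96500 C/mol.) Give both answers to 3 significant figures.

2.65 g Cd; 0.529 L Cl₂

Q = 0.467 × 9756 = 4556 C; n(e⁻) = 4556 / 96500 = 0.04721 mol
Cathode: Cd²⁺ + 2e⁻ → Cd → n(Cd) = 0.04721/2 = 0.02361 mol → 2.65 g
Anode: 2Cl⁻ → Cl₂ + 2e⁻ → n(Cl₂) = 0.04721/2 = 0.02361 mol → 0.529 L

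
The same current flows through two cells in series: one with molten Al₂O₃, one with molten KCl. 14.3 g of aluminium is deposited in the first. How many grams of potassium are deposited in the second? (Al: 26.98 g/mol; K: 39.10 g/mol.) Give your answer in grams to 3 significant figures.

62.2 g

n(Al) = 14.3 / 26.98 = 0.5300 mol
Al³⁺ + 3e⁻ → Al, so n(e⁻) = 3 × 0.5300 = 1.590 mol
The cells are in series, so the same charge (and hence the same n(e⁻) = 1.590 mol) passes through both.
K⁺ + e⁻ → K, so n(K) = 1.590 mol
m(K) = 1.590 × 39.10 = 62.2 g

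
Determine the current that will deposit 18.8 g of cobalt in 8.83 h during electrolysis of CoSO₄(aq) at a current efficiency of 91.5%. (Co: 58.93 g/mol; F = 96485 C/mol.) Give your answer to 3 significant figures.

n(Co) = 18.8 / 58.93 = 0.3190 mol
Co²⁺ + 2e⁻ → Co, so n(e⁻) = 2 × 0.3190 = 0.6380 mol
Q = 0.6380 × 96485 / 0.915 = 67280 C
I = Q / t = 67280 / 31788 s = 2.12 A

2.12 A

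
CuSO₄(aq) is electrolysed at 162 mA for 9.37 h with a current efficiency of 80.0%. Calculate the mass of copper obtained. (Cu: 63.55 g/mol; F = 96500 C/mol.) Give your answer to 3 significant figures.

1.44 g

Q = 0.162 × 33732 = 5465 C
n(e⁻) = 5465 / 96500 = 0.05663 mol
Cu²⁺ + 2e⁻ → Cu, so theoretical m(Cu) = 0.02832 × 63.55 = 1.800 g
Actual mass = 80.0% × 1.800 = 1.44 g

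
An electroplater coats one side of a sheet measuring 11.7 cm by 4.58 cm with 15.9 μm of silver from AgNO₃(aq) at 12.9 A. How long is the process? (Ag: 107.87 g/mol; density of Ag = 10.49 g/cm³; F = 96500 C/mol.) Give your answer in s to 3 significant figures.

Plated area = 11.7 × 4.58 = 53.59 cm²
Volume = 53.59 × 15.9×10⁻⁴ cm = 0.08521 cm³
m(Ag) = 0.08521 × 10.49 = 0.8939 g
n(Ag) = 0.8939 / 107.87 = 0.008287 mol; n(e⁻) = 0.008287 mol
Q = 0.008287 × 96500 = 799.7 C
t = 799.7 / 12.9 = 61.99 s

62.0 s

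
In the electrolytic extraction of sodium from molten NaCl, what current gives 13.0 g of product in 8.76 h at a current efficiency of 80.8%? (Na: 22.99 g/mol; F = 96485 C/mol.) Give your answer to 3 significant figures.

n(Na) = 13.0 / 22.99 = 0.5655 mol
Na⁺ + e⁻ → Na, so n(e⁻) = 0.5655 mol
Q = 0.5655 × 96485 / 0.808 = 67530 C
I = Q / t = 67530 / 31536 s = 2.14 A

2.14 A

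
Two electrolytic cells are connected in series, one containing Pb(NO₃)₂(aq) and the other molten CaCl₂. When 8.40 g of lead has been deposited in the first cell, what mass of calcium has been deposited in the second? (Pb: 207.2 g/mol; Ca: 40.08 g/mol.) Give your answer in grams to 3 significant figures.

1.62 g

n(Pb) = 8.40 / 207.2 = 0.04054 mol
Pb²⁺ + 2e⁻ → Pb, so n(e⁻) = 2 × 0.04054 = 0.08108 mol
The cells are in series, so the same charge (and hence the same n(e⁻) = 0.08108 mol) passes through both.
Ca²⁺ + 2e⁻ → Ca, so n(Ca) = 0.08108 / 2 = 0.04054 mol
m(Ca) = 0.04054 × 40.08 = 1.62 g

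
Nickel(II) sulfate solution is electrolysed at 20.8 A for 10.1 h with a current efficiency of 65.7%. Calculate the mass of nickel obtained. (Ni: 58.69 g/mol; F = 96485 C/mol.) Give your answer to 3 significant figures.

Q = 20.8 × 36360 = 7.563×10^5 C
n(e⁻) = 7.563×10^5 / 96485 = 7.839 mol
Ni²⁺ + 2e⁻ → Ni, so theoretical m(Ni) = 3.920 × 58.69 = 230.1 g
Actual mass = 65.7% × 230.1 = 151 g

151 g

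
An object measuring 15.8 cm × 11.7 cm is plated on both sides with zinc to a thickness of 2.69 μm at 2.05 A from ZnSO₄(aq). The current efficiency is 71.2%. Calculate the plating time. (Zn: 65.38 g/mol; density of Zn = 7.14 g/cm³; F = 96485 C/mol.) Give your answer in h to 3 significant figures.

Plated area = 2 × 15.8 × 11.7 = 369.7 cm²
Volume = 369.7 × 2.69×10⁻⁴ cm = 0.09945 cm³
m(Zn) = 0.09945 × 7.14 = 0.7101 g
n(Zn) = 0.7101 / 65.38 = 0.01086 mol; n(e⁻) = 2 × 0.01086 = 0.02172 mol
Q = 0.02172 × 96485 / 0.712 = 2943 C
t = 2943 / 2.05 = 1436 s = 0.399 h

0.399 h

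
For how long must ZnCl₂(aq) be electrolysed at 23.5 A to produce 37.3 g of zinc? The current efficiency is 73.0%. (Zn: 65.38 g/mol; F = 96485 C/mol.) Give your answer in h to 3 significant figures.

n(Zn) = 37.3 / 65.38 = 0.5705 mol
Zn²⁺ + 2e⁻ → Zn, so n(e⁻) = 2 × 0.5705 = 1.141 mol
Q = 1.141 × 96485 / 0.730 = 1.508×10^5 C
t = Q / I = 1.508×10^5 / 23.5 = 6417 s = 1.78 h

1.78 h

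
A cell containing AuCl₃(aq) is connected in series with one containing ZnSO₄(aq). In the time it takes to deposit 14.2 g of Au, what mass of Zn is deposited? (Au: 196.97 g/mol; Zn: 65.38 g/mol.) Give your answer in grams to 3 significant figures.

n(Au) = 14.2 / 196.97 = 0.07209 mol
Au³⁺ + 3e⁻ → Au, so n(e⁻) = 3 × 0.07209 = 0.2163 mol
Since the cells are in series, n(e⁻) in the Zn cell is also 0.2163 mol.
Zn²⁺ + 2e⁻ → Zn, so n(Zn) = 0.2163 / 2 = 0.1082 mol
m(Zn) = 0.1082 × 65.38 = 7.07 g

7.07 g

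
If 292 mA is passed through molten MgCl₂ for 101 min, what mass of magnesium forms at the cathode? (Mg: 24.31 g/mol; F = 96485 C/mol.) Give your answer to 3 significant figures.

Charge passed = 0.292 × 6060 = 1770 C
n(e⁻) = Q/F = 1770/96485 = 0.01834 mol
Mg²⁺ + 2e⁻ → Mg, so n(Mg) = 0.01834 / 2 = 0.009170 mol
m = 0.009170 × 24.31 = 0.223 g

0.223 g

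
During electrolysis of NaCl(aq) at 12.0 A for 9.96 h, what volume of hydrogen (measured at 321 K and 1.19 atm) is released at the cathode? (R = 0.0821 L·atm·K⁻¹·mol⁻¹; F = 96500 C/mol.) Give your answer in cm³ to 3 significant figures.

49400 cm³

Charge passed = 12.0 × 35856 = 4.303×10^5 C
Moles of electrons = 4.303×10^5 / 96500 = 4.459 mol
2H⁺ + 2e⁻ → H₂, so n(H₂) = 4.459 / 2 = 2.230 mol
V = nRT/P = 2.230 × 0.0821 × 321 / 1.19 = 49.39 L
= 49400 cm³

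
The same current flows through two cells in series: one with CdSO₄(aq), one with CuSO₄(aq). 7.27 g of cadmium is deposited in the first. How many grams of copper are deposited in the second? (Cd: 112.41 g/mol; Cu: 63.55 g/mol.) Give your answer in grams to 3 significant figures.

n(Cd) = 7.27 / 112.41 = 0.06467 mol
Cd²⁺ + 2e⁻ → Cd, so n(e⁻) = 2 × 0.06467 = 0.1293 mol
Same current for the same time ⇒ same n(e⁻) = 0.1293 mol in both cells.
Cu²⁺ + 2e⁻ → Cu, so n(Cu) = 0.1293 / 2 = 0.06465 mol
m(Cu) = 0.06465 × 63.55 = 4.11 g

4.11 g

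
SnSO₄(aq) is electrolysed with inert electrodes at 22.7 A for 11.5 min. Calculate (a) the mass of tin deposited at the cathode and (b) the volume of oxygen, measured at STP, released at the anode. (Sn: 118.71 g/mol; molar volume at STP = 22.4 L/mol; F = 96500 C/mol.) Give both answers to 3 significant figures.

9.63 g Sn; 0.909 L O₂

Q = 22.7 × 690 = 15660 C; n(e⁻) = 15660 / 96500 = 0.1623 mol
Cathode: Sn²⁺ + 2e⁻ → Sn → n(Sn) = 0.1623/2 = 0.08115 mol → 9.63 g
Anode: 2H₂O → O₂ + 4H⁺ + 4e⁻ → n(O₂) = 0.1623/4 = 0.04058 mol → 0.909 L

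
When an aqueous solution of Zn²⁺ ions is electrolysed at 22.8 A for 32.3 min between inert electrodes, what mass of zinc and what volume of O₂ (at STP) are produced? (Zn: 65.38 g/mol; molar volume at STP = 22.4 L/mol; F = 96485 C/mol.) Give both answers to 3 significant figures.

Q = 22.8 × 1938 = 44190 C; n(e⁻) = 44190 / 96485 = 0.4580 mol
Cathode: Zn²⁺ + 2e⁻ → Zn → n(Zn) = 0.4580/2 = 0.2290 mol → 15.0 g
Anode: 2H₂O → O₂ + 4H⁺ + 4e⁻ → n(O₂) = 0.4580/4 = 0.1145 mol → 2.56 L

15.0 g Zn; 2.56 L O₂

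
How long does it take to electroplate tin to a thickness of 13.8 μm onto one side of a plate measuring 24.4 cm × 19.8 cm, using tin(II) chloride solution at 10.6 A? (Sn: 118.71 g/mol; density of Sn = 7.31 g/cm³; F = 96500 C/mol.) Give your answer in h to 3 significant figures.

Plated area = 24.4 × 19.8 = 483.1 cm²
Volume = 483.1 × 13.8×10⁻⁴ cm = 0.6667 cm³
m(Sn) = 0.6667 × 7.31 = 4.874 g
n(Sn) = 4.874 / 118.71 = 0.04106 mol; n(e⁻) = 2 × 0.04106 = 0.08212 mol
Q = 0.08212 × 96500 = 7925 C
t = 7925 / 10.6 = 747.6 s = 0.208 h

0.208 h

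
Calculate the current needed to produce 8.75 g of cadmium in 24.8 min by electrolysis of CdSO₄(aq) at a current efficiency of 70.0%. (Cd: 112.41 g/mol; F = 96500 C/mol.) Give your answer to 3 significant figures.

n(Cd) = 8.75 / 112.41 = 0.07784 mol
Cd²⁺ + 2e⁻ → Cd, so n(e⁻) = 2 × 0.07784 = 0.1557 mol
Q = 0.1557 × 96500 / 0.700 = 21460 C
I = Q / t = 21460 / 1488 s = 14.4 A

14.4 A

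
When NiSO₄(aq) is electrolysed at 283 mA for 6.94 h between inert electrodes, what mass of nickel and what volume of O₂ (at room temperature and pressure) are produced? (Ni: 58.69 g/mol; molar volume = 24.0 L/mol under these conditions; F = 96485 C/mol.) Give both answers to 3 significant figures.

Q = 0.283 × 24984 = 7070 C; n(e⁻) = 7070 / 96485 = 0.07328 mol
Cathode: Ni²⁺ + 2e⁻ → Ni → n(Ni) = 0.07328/2 = 0.03664 mol → 2.15 g
Anode: 2H₂O → O₂ + 4H⁺ + 4e⁻ → n(O₂) = 0.07328/4 = 0.01832 mol → 0.440 L

2.15 g Ni; 0.440 L O₂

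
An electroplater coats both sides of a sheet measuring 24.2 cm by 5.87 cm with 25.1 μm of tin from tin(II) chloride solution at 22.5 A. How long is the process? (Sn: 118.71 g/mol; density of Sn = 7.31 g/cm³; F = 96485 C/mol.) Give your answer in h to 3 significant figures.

Plated area = 2 × 24.2 × 5.87 = 284.1 cm²
Volume = 284.1 × 25.1×10⁻⁴ cm = 0.7131 cm³
m(Sn) = 0.7131 × 7.31 = 5.213 g
n(Sn) = 5.213 / 118.71 = 0.04391 mol; n(e⁻) = 2 × 0.04391 = 0.08782 mol
Q = 0.08782 × 96485 = 8473 C
t = 8473 / 22.5 = 376.6 s = 0.105 h

0.105 h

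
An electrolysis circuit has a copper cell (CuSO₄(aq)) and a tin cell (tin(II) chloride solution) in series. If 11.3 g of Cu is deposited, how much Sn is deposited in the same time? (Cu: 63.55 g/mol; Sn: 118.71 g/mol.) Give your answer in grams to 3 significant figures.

21.1 g

n(Cu) = 11.3 / 63.55 = 0.1778 mol
Cu²⁺ + 2e⁻ → Cu, so n(e⁻) = 2 × 0.1778 = 0.3556 mol
Since the cells are in series, n(e⁻) in the Sn cell is also 0.3556 mol.
Sn²⁺ + 2e⁻ → Sn, so n(Sn) = 0.3556 / 2 = 0.1778 mol
m(Sn) = 0.1778 × 118.71 = 21.1 g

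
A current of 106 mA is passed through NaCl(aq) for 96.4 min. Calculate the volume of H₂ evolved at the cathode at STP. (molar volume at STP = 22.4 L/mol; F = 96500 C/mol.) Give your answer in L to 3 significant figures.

Q = It = 0.106 × 5784 = 613.1 C
n(e⁻) = Q/F = 613.1/96500 = 0.006353 mol
2H⁺ + 2e⁻ → H₂, so n(H₂) = 0.006353 / 2 = 0.003177 mol
V = 0.003177 × 22.4 = 0.07116 L

0.0712 L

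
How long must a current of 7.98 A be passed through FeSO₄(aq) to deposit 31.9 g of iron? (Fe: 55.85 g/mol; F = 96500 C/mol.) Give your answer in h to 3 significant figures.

3.84 h

n(Fe) = 31.9 / 55.85 = 0.5712 mol
Fe²⁺ + 2e⁻ → Fe, so n(e⁻) = 2 × 0.5712 = 1.142 mol
Q = 1.142 × 96500 = 1.102×10^5 C
t = Q / I = 1.102×10^5 / 7.98 = 13810 s = 3.84 h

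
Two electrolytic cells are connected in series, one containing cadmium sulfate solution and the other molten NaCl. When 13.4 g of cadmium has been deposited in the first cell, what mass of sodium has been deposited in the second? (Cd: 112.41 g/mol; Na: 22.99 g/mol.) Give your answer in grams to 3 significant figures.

5.48 g

n(Cd) = 13.4 / 112.41 = 0.1192 mol
Cd²⁺ + 2e⁻ → Cd, so n(e⁻) = 2 × 0.1192 = 0.2384 mol
In series, the same 0.2384 mol of electrons flows through the second cell.
Na⁺ + e⁻ → Na, so n(Na) = 0.2384 mol
m(Na) = 0.2384 × 22.99 = 5.48 g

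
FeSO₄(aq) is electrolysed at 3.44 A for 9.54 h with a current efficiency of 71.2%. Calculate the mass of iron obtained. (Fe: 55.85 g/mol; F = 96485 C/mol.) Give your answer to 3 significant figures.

Q = 3.44 × 34344 = 1.181×10^5 C
n(e⁻) = 1.181×10^5 / 96485 = 1.224 mol
Fe²⁺ + 2e⁻ → Fe, so theoretical m(Fe) = 0.6120 × 55.85 = 34.18 g
Actual mass = 71.2% × 34.18 = 24.3 g

24.3 g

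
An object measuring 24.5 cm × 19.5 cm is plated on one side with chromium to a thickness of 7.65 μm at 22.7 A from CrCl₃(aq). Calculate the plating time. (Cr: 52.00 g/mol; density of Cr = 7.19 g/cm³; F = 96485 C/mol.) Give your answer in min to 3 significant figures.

10.7 min

Plated area = 24.5 × 19.5 = 477.8 cm²
Volume = 477.8 × 7.65×10⁻⁴ cm = 0.3655 cm³
m(Cr) = 0.3655 × 7.19 = 2.628 g
n(Cr) = 2.628 / 52.00 = 0.05054 mol; n(e⁻) = 3 × 0.05054 = 0.1516 mol
Q = 0.1516 × 96485 = 14630 C
t = 14630 / 22.7 = 644.5 s = 10.7 min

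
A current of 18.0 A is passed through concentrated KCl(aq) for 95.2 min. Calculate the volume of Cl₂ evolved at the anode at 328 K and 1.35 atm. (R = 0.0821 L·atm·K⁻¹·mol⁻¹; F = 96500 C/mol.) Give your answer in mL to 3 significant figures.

Charge passed = 18.0 × 5712 = 1.028×10^5 C
n(e⁻) = 1.028×10^5 / 96500 = 1.065 mol
2Cl⁻ → Cl₂ + 2e⁻, so n(Cl₂) = 1.065 / 2 = 0.5325 mol
V = nRT/P = 0.5325 × 0.0821 × 328 / 1.35 = 10.62 L
= 10600 mL

10600 mL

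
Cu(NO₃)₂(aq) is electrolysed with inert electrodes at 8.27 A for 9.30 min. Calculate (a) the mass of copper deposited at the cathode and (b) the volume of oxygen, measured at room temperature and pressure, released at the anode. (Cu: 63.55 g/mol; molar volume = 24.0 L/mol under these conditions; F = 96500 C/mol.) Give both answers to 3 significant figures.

Q = 8.27 × 558 = 4615 C; n(e⁻) = 4615 / 96500 = 0.04782 mol
Cathode: Cu²⁺ + 2e⁻ → Cu → n(Cu) = 0.04782/2 = 0.02391 mol → 1.52 g
Anode: 2H₂O → O₂ + 4H⁺ + 4e⁻ → n(O₂) = 0.04782/4 = 0.01196 mol → 0.287 L

1.52 g Cu; 0.287 L O₂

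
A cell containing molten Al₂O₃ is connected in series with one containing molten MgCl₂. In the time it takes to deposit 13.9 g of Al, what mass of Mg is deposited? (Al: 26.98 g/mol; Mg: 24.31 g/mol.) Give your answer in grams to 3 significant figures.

n(Al) = 13.9 / 26.98 = 0.5152 mol
Al³⁺ + 3e⁻ → Al, so n(e⁻) = 3 × 0.5152 = 1.546 mol
In series, the same 1.546 mol of electrons flows through the second cell.
Mg²⁺ + 2e⁻ → Mg, so n(Mg) = 1.546 / 2 = 0.7730 mol
m(Mg) = 0.7730 × 24.31 = 18.8 g

18.8 g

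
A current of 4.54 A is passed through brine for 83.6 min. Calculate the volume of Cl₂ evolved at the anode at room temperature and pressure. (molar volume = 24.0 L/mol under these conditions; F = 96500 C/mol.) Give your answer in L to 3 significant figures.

2.83 L

Charge passed = 4.54 × 5016 = 22770 C
n(e⁻) = Q/F = 22770/96500 = 0.2360 mol
2Cl⁻ → Cl₂ + 2e⁻, so n(Cl₂) = 0.2360 / 2 = 0.1180 mol
V = 0.1180 × 24.0 = 2.832 L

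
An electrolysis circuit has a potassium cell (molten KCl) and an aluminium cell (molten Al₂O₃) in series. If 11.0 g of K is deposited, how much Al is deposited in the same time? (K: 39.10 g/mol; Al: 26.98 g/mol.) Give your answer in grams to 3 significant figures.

n(K) = 11.0 / 39.10 = 0.2813 mol
K⁺ + e⁻ → K, so n(e⁻) = 0.2813 mol
Since the cells are in series, n(e⁻) in the Al cell is also 0.2813 mol.
Al³⁺ + 3e⁻ → Al, so n(Al) = 0.2813 / 3 = 0.09377 mol
m(Al) = 0.09377 × 26.98 = 2.53 g

2.53 g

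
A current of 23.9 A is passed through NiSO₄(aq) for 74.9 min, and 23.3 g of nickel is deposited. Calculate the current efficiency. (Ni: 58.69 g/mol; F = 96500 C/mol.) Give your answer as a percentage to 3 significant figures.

Q = 23.9 × 4494 = 1.074×10^5 C
n(e⁻) = 1.074×10^5 / 96500 = 1.113 mol
Ni²⁺ + 2e⁻ → Ni, so theoretical n(Ni) = 0.5565 mol → 32.66 g
Efficiency = 23.3 / 32.66 = 0.7134 = 71.3%

71.3%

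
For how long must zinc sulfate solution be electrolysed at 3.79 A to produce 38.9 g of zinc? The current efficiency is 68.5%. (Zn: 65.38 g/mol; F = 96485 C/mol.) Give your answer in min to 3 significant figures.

737 min

n(Zn) = 38.9 / 65.38 = 0.5950 mol
Zn²⁺ + 2e⁻ → Zn, so n(e⁻) = 2 × 0.5950 = 1.190 mol
Q = 1.190 × 96485 / 0.685 = 1.676×10^5 C
t = Q / I = 1.676×10^5 / 3.79 = 44220 s = 737 min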